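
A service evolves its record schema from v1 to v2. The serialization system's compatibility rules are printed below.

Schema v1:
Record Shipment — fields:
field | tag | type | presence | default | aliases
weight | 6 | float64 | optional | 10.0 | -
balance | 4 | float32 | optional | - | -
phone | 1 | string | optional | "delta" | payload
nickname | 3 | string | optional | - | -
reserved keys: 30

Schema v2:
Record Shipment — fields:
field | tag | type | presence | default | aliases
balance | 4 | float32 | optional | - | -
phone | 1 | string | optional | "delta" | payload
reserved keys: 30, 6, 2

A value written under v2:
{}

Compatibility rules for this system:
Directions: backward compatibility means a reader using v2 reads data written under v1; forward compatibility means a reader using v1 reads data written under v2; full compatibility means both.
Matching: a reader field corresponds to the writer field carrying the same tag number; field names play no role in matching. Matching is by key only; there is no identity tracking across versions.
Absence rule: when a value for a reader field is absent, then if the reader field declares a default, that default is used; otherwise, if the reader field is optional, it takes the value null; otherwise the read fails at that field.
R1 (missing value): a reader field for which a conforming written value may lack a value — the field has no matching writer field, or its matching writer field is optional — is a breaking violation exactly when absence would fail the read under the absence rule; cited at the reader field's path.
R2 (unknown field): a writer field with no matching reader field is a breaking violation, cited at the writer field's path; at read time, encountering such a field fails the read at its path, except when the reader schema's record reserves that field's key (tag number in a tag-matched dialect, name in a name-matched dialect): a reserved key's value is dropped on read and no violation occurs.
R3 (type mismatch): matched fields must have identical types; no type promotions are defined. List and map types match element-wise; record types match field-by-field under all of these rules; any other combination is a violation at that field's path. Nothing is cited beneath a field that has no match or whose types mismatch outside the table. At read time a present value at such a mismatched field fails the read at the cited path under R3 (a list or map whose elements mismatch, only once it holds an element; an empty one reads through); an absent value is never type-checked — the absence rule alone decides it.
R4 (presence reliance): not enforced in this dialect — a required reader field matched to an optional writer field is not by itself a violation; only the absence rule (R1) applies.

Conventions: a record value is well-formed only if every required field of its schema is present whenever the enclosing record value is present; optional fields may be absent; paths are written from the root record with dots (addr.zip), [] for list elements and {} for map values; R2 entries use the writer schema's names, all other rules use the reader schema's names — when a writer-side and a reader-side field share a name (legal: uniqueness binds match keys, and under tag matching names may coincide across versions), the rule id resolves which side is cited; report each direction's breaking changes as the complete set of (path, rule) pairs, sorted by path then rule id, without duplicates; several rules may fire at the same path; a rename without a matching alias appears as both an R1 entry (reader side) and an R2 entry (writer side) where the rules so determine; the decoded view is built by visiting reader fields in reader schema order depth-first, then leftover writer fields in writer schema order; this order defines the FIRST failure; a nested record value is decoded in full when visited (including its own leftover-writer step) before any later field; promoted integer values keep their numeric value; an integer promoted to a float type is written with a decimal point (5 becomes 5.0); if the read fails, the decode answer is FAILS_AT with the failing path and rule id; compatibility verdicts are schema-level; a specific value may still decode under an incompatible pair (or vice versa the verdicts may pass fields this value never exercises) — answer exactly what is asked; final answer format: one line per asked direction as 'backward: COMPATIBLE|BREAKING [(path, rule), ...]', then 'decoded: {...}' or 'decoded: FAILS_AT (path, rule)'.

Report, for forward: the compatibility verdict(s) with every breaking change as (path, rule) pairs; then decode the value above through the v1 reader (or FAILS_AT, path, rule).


in Shipment below, arrows point writer -> reader
forward analysis of Shipment with v1 as reader and v2 as writer:
  no writer field matches reader weight
  balance: paired with writer balance (float32 -> float32; writer optional)
  phone: paired with writer phone (string -> string; writer optional)
  no writer field matches reader nickname
  => forward: COMPATIBLE
migrating the Shipment value to v1:
  weight := 10.0 (no value, default fills)
  balance := null (not supplied -> null)
  phone := "delta" (no value, default fills)
  nickname := null (not supplied -> null)
  => decoded: {"weight": 10.0, "balance": null, "phone": "delta", "nickname": null}
checking off the Shipment differences that do not matter here:
  removed field nickname from record Shipment -> matters only for Shipment's backward compatibility — outside the asked direction
  removed field weight from record Shipment (its key 6 joins the reserved list) -> inert for the asked Shipment verdict: nothing fires

forward: COMPATIBLE []; decoded: {"weight": 10.0, "balance": null, "phone": "delta", "nickname": null}


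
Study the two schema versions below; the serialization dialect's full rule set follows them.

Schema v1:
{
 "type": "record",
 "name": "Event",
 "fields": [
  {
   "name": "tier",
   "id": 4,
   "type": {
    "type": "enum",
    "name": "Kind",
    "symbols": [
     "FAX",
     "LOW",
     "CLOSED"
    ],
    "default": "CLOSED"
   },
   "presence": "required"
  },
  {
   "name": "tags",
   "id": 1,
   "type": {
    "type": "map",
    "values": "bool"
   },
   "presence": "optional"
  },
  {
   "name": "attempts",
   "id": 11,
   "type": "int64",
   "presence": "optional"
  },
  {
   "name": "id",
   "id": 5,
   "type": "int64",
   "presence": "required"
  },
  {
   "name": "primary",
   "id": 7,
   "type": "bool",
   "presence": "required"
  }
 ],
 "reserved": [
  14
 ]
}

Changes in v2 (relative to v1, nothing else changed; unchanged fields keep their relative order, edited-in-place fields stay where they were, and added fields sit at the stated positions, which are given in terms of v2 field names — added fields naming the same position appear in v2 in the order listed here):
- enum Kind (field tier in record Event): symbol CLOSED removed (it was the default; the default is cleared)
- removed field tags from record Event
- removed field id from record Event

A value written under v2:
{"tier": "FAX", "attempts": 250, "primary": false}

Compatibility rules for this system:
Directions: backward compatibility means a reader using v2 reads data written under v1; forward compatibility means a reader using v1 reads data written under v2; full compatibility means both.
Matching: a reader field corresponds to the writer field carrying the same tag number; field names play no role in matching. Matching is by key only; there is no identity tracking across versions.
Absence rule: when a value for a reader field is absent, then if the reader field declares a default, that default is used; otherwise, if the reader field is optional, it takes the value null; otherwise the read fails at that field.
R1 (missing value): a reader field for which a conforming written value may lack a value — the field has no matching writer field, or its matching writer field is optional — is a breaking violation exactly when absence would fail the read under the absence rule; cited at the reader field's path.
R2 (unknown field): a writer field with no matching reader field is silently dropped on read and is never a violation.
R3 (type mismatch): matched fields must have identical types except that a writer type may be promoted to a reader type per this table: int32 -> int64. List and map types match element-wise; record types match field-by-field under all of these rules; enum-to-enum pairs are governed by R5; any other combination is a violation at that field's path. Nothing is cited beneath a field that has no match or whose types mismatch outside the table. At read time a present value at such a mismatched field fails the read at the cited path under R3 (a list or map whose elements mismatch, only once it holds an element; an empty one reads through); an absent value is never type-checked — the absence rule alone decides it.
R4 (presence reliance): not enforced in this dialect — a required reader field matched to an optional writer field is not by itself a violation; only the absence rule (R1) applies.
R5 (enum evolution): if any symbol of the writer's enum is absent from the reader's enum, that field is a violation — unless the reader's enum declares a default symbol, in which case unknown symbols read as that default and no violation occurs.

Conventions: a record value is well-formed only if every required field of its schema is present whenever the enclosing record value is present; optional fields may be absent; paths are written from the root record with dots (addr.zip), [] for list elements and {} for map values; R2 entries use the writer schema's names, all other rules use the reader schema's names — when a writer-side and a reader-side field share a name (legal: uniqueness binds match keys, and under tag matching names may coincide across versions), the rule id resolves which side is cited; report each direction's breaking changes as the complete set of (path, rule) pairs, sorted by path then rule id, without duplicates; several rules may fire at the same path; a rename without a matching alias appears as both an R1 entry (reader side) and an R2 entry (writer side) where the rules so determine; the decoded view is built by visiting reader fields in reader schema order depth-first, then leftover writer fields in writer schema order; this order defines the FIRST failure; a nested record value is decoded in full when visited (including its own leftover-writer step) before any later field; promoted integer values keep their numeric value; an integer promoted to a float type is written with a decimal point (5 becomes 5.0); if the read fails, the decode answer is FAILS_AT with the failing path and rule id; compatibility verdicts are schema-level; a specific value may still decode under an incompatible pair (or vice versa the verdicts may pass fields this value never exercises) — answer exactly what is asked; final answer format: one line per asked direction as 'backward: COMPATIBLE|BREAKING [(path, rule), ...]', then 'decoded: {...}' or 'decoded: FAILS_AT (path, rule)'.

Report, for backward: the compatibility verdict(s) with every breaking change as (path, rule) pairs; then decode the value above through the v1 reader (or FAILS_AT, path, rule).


the writer's type comes first in each Event pair
backward analysis of Event with v2 as reader and v1 as writer:
  writer required, Kind -> Kind: reader tier maps from writer tier
  writer optional, int64 -> int64: reader attempts maps from writer attempts
  writer required, bool -> bool: reader primary maps from writer primary
  tags (writer side), unknown to reader
  id (writer side), unknown to reader
  violation R5 at tier
  => backward: BREAKING (1)
decode (reader v1):
  tier := "FAX"
  tags := null (absent, optional -> null)
  attempts := 250
  read fails at id under R1 (no fill)
  => FAILS_AT (id, R1)
checking off the Event differences that do not matter here:
  removed field tags from record Event -> inert for the asked Event verdict: nothing fires

backward: BREAKING [(tier, R5)]; decoded: FAILS_AT (id, R1)


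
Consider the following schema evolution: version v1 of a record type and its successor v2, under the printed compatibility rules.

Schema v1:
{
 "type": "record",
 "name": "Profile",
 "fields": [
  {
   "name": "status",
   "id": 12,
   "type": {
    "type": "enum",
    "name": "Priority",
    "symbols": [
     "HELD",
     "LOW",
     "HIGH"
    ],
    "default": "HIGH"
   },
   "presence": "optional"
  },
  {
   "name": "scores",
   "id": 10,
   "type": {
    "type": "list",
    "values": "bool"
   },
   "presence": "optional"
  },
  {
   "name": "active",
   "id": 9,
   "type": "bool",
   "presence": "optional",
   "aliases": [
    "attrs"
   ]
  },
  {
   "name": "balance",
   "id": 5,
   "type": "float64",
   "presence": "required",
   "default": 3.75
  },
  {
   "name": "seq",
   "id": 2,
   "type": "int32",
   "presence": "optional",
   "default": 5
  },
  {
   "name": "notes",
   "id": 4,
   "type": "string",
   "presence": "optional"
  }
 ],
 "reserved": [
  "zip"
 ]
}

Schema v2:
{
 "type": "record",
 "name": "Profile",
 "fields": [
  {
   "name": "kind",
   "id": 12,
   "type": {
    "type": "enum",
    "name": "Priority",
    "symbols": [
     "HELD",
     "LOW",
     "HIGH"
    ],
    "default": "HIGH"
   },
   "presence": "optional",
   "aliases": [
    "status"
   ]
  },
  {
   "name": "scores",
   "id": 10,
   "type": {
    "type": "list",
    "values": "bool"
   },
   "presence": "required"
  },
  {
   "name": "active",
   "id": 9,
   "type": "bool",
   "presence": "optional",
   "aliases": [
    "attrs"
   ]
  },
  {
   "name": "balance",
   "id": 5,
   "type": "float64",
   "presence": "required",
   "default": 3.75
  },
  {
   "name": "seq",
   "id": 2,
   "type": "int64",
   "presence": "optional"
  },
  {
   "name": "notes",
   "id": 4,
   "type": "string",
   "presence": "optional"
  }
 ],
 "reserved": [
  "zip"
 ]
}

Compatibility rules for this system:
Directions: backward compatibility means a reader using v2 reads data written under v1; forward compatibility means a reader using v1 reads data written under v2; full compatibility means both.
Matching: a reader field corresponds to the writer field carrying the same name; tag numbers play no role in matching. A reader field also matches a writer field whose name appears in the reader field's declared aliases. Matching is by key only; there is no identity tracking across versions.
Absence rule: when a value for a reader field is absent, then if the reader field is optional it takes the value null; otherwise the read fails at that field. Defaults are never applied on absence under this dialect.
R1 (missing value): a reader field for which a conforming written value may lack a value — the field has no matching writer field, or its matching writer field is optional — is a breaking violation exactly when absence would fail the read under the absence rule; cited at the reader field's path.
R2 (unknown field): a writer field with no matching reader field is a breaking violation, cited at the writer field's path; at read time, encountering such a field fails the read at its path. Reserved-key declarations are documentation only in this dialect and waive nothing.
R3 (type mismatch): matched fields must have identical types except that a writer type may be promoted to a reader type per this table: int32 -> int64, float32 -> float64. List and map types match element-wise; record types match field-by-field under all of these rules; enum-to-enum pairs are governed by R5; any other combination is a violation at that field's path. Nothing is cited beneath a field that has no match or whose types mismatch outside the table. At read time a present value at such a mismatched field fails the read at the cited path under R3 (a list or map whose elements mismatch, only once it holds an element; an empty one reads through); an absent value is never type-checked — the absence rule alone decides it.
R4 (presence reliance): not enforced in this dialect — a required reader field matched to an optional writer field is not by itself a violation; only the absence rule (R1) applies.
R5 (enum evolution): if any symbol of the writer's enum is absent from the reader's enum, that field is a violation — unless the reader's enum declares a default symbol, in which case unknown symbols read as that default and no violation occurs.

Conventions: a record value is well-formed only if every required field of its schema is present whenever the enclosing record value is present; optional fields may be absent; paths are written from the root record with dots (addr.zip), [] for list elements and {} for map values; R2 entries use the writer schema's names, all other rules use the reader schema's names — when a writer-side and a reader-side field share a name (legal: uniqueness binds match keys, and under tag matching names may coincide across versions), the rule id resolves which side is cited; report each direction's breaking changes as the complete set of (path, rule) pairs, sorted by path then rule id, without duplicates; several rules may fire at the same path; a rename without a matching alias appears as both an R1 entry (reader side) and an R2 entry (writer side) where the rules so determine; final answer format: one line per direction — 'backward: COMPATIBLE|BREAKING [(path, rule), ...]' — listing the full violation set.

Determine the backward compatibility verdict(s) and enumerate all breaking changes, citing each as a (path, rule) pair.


backward: BREAKING [(scores, R1)]

the writer's type comes first in each Profile pair
backward pass over Profile, reader schema v2, writer schema v1:
  kind: Priority -> Priority, writer optional; from status
  scores: list<bool> -> list<bool>, writer optional; from scores
  active: bool -> bool, writer optional; from active
  balance: float64 -> float64, writer required; from balance
  seq: int32 -> int64, writer optional; from seq
  notes: string -> string, writer optional; from notes
  breaking: (scores, R1)
  backward on Profile therefore BREAKING (1)
the other Profile changes do not affect what is asked:
  renamed field status to kind in record Profile (alias status declared on the renamed field) -> its effect on Profile is confined to the forward direction, not asked
  field seq in record Profile: type int32 changed to int64 (its default is dropped) -> its effect on Profile is confined to the forward direction, not asked


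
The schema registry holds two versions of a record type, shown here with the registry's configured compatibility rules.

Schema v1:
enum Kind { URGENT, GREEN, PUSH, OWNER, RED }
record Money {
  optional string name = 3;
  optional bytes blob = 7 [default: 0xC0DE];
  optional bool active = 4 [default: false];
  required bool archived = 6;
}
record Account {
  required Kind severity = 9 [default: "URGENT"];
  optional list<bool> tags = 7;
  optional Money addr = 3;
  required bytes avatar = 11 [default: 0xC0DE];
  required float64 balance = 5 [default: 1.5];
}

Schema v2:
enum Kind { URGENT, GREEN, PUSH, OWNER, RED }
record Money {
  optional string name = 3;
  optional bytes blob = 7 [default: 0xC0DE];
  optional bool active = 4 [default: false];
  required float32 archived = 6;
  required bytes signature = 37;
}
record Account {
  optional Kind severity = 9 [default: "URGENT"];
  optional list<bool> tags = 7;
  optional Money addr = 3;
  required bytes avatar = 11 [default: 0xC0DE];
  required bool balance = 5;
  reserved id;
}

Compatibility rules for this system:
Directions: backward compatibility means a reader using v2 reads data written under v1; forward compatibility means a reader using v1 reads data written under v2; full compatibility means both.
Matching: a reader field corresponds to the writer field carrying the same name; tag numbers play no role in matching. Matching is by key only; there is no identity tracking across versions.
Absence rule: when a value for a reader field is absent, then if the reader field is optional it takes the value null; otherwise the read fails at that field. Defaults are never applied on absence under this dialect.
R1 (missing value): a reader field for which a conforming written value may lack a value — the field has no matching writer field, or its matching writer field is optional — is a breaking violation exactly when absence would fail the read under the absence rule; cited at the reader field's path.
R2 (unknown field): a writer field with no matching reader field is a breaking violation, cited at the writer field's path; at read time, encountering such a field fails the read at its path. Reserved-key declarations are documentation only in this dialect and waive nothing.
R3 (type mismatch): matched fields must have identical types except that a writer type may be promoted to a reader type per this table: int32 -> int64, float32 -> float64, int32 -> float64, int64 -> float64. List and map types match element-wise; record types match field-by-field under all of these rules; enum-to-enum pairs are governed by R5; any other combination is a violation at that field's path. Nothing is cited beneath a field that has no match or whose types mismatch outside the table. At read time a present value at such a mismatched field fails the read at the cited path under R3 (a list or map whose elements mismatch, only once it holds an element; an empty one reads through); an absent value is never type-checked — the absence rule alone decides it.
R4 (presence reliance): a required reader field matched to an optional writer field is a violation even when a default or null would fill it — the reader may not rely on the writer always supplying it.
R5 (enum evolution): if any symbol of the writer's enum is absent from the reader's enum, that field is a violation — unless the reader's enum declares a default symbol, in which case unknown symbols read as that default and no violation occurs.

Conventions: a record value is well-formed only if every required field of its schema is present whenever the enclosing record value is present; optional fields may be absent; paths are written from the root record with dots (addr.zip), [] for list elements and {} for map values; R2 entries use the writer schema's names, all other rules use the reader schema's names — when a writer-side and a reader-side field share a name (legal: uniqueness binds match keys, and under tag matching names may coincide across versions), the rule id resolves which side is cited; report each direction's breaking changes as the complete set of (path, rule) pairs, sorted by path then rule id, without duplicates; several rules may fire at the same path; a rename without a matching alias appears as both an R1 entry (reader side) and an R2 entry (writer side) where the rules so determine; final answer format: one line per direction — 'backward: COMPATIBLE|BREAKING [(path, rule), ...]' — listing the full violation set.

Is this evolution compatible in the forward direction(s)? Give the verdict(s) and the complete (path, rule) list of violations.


in Account below, arrows point writer -> reader
forward pass over Account, reader schema v1, writer schema v2:
  severity: paired with writer severity (Kind -> Kind; writer optional)
  tags: paired with writer tags (list<bool> -> list<bool>; writer optional)
  addr: paired with writer addr (Money -> Money; writer optional)
  avatar: paired with writer avatar (bytes -> bytes; writer required)
  balance: paired with writer balance (bool -> float64; writer required)
  addr.name: paired with writer addr.name (string -> string; writer optional)
  addr.blob: paired with writer addr.blob (bytes -> bytes; writer optional)
  addr.active: paired with writer addr.active (bool -> bool; writer optional)
  addr.archived: paired with writer addr.archived (float32 -> bool; writer required)
  writer field addr.signature has no reader counterpart
  rule R3 violated at addr.archived
  rule R2 violated at addr.signature
  rule R3 violated at balance
  rule R1 violated at severity
  rule R4 violated at severity
  => 5 violation(s): forward is BREAKING for Account

forward: BREAKING [(addr.archived, R3), (addr.signature, R2), (balance, R3), (severity, R1), (severity, R4)]


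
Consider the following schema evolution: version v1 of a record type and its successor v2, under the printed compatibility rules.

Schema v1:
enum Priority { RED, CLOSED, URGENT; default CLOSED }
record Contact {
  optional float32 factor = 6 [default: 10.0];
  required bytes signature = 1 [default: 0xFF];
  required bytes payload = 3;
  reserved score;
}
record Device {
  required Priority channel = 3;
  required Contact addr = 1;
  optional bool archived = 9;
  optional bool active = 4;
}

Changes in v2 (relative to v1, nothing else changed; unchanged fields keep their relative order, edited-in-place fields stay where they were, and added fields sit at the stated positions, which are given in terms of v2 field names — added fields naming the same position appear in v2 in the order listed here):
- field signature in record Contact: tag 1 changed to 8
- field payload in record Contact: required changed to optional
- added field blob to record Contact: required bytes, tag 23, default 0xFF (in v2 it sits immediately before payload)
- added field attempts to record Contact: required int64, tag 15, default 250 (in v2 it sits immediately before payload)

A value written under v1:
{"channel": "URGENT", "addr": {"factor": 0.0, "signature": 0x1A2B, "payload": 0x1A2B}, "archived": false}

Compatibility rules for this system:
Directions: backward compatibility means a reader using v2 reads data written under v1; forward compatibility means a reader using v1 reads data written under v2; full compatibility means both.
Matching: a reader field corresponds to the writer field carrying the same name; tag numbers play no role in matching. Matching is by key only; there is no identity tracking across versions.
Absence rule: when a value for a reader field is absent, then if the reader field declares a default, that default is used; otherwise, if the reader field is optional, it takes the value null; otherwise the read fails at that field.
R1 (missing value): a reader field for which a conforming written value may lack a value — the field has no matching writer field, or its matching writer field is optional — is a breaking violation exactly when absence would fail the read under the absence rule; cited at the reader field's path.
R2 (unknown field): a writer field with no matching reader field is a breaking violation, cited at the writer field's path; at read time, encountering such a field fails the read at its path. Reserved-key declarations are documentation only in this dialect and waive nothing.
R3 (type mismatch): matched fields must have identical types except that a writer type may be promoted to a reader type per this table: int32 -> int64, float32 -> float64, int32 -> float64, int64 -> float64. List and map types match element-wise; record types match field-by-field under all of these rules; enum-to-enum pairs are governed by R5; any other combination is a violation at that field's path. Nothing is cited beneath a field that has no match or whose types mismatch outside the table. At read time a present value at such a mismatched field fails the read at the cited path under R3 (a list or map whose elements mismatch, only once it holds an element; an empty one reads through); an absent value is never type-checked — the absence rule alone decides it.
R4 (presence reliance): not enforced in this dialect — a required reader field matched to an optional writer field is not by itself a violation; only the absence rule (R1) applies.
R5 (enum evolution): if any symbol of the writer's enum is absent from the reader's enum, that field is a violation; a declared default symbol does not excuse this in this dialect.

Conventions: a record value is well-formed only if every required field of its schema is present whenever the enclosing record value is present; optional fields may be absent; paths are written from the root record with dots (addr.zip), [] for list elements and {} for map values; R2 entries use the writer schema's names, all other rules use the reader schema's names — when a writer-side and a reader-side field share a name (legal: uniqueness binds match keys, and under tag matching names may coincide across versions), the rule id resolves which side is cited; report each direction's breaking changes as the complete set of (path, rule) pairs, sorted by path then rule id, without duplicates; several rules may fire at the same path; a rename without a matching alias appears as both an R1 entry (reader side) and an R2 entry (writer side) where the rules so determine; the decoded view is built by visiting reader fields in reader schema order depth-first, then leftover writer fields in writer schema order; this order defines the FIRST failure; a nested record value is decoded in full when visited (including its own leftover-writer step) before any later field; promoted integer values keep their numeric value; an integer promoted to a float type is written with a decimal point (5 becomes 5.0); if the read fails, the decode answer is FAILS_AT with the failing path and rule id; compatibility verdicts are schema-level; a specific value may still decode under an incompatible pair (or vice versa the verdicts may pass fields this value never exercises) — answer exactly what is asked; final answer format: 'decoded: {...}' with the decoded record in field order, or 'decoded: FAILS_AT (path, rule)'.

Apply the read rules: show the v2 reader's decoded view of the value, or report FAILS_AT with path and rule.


decoded: {"channel": "URGENT", "addr": {"factor": 0.0, "signature": 0x1A2B, "blob": 0xFF, "attempts": 250, "payload": 0x1A2B}, "archived": false, "active": null}

arrows below run writer -> reader for Device
decoding the Device value with the v2 reader:
  channel := "URGENT"
  addr.factor := 0.0
  addr.signature := 0x1A2B
  addr.blob := 0xFF (no value, default fills)
  addr.attempts := 250 (no value, default fills)
  addr.payload := 0x1A2B
  archived := false
  active := null (not supplied -> null)
  => decoded: {"channel": "URGENT", "addr": {"factor": 0.0, "signature": 0x1A2B, "blob": 0xFF, "attempts": 250, "payload": 0x1A2B}, "archived": false, "active": null}
the rest of the Device diff is inert for this question:
  field signature in record Contact: tag 1 changed to 8 -> triggers nothing under the printed rules; the Device answer is the same either way
  field payload in record Contact: required changed to optional -> affects the rule determinations only; this particular Device value decodes identically


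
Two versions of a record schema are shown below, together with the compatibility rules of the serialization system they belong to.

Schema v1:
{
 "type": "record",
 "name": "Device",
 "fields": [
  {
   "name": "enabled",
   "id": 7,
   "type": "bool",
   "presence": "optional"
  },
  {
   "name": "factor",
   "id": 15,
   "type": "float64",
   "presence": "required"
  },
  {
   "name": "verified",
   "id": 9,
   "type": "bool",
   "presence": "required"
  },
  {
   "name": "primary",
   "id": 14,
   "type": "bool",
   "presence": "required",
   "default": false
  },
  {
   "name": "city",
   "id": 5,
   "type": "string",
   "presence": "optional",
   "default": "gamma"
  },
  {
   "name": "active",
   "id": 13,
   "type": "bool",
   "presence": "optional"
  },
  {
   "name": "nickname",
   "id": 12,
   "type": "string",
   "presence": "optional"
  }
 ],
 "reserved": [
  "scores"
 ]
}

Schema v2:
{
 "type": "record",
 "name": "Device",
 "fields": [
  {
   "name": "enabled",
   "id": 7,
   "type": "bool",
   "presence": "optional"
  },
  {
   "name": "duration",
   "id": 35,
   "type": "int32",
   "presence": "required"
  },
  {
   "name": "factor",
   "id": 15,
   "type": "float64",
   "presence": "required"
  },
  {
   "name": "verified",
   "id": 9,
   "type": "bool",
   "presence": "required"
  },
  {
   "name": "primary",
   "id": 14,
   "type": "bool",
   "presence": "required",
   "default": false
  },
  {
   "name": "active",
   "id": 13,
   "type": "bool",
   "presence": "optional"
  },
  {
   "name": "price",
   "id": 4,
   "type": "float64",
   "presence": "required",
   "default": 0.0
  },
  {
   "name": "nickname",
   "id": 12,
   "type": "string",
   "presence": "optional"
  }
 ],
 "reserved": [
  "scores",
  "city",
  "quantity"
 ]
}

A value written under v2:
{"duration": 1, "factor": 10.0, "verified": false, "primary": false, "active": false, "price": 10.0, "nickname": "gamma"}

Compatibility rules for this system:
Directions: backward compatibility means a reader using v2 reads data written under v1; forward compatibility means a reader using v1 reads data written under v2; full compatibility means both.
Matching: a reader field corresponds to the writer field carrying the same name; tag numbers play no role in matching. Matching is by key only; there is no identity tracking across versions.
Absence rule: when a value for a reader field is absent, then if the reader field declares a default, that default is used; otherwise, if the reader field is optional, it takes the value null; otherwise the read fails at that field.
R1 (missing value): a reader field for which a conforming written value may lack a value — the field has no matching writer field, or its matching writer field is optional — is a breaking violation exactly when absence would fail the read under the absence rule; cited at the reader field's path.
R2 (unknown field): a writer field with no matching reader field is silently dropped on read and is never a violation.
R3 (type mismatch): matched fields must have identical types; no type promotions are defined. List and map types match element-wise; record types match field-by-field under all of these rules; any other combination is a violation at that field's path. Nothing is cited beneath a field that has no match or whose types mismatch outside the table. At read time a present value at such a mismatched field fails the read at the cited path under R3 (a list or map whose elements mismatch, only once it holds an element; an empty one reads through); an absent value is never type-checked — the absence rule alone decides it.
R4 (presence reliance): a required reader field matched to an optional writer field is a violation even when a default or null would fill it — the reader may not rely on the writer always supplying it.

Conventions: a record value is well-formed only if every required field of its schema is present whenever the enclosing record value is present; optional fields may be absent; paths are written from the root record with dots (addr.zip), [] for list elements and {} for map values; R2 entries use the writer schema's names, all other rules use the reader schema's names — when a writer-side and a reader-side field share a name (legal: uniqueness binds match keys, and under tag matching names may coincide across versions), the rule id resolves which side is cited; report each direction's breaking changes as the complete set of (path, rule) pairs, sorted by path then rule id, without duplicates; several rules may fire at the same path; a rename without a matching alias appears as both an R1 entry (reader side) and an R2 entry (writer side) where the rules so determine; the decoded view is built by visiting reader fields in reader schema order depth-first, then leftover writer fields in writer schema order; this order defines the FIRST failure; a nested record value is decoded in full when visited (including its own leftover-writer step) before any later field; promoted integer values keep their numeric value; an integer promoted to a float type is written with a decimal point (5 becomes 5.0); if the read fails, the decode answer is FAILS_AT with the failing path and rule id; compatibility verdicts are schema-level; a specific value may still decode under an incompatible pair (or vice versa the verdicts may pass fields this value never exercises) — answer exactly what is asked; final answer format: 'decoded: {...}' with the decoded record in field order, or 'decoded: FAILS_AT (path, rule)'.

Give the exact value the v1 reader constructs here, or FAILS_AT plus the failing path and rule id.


decoded: {"enabled": null, "factor": 10.0, "verified": false, "primary": false, "city": "gamma", "active": false, "nickname": "gamma"}

arrows below run writer -> reader for Device
decode walk for Device under reader schema v1:
  enabled := null (not supplied -> null)
  factor := 10.0
  verified := false
  primary := false
  city := "gamma" (no value, default fills)
  active := false
  nickname := "gamma"
  writer duration: unmatched, discarded
  writer price: unmatched, discarded
  => decoded: {"enabled": null, "factor": 10.0, "verified": false, "primary": false, "city": "gamma", "active": false, "nickname": "gamma"}
ruling out the remaining Device differences:
  removed field city from record Device (its key "city" joins the reserved list) -> fires no rule on Device under this dialect and leaves the result unchanged
  added field price to record Device: required float64, tag 4, default 0.0 (in v2 it sits immediately before nickname) -> fires no rule on Device under this dialect and leaves the result unchanged
  added field duration to record Device: required int32, tag 35 (in v2 it sits immediately before factor) -> a verdict-level change on Device — the shown value reads the same


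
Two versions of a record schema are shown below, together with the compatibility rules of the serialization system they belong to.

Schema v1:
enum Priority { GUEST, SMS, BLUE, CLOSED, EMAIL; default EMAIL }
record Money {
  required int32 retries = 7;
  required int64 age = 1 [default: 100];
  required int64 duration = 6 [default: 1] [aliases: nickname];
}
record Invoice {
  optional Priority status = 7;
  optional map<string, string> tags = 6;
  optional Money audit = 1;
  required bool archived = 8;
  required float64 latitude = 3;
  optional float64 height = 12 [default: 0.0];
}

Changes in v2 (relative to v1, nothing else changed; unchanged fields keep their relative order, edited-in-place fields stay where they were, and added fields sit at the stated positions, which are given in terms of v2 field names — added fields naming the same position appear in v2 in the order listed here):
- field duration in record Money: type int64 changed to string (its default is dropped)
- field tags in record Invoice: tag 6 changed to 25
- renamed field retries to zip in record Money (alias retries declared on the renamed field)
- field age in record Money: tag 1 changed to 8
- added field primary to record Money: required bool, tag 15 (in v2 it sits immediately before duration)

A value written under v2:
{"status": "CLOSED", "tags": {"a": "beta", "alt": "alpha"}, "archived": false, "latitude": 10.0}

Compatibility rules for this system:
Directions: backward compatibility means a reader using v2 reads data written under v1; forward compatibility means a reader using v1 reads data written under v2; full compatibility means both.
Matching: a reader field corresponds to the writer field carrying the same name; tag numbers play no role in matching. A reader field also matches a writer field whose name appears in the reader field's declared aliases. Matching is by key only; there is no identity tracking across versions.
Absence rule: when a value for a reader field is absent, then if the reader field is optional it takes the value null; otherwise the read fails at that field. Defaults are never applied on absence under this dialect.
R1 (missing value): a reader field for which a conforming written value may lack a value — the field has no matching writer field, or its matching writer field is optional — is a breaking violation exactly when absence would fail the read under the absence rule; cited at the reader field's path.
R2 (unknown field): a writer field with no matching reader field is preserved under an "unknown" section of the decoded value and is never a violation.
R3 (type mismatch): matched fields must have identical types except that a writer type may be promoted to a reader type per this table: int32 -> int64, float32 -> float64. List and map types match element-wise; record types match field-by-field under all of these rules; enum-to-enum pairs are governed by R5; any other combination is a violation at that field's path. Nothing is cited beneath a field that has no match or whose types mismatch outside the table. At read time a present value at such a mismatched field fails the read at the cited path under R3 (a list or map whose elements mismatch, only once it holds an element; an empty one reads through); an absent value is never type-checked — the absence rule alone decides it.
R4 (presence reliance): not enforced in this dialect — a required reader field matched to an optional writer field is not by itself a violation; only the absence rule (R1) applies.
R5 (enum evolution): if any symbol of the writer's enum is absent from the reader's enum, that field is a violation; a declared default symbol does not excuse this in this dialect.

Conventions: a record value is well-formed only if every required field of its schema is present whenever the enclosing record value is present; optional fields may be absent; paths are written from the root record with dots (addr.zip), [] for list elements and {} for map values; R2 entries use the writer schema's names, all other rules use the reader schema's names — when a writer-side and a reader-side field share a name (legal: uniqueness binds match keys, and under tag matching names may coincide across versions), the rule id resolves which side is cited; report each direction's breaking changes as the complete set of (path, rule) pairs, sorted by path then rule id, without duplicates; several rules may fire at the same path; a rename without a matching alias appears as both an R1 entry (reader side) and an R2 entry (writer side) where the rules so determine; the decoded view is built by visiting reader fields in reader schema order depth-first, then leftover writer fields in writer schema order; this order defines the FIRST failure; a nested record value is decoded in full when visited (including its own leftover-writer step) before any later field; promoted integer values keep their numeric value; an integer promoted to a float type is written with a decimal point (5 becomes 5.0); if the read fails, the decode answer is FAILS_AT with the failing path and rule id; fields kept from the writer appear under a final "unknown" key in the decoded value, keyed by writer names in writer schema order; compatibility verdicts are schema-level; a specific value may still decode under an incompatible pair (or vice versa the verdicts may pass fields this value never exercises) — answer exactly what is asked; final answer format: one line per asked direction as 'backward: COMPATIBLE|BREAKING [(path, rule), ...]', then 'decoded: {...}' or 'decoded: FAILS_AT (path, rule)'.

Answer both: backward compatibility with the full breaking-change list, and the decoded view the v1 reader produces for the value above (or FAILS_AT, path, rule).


each type pair in Invoice: writer, then reader
backward analysis of Invoice with v2 as reader and v1 as writer:
  status: paired with writer status (Priority -> Priority; writer optional)
  tags: paired with writer tags (map<string, string> -> map<string, string>; writer optional)
  audit: paired with writer audit (Money -> Money; writer optional)
  archived: paired with writer archived (bool -> bool; writer required)
  latitude: paired with writer latitude (float64 -> float64; writer required)
  height: paired with writer height (float64 -> float64; writer optional)
  audit.zip: paired with writer audit.retries (int32 -> int32; writer required)
  audit.age: paired with writer audit.age (int64 -> int64; writer required)
  no writer field matches reader audit.primary
  audit.duration: paired with writer audit.duration (int64 -> string; writer required)
  rule R3 violated at audit.duration
  rule R1 violated at audit.primary
  => 2 violation(s): backward is BREAKING for Invoice
migrating the Invoice value to v1:
  status := "CLOSED"
  tags := {"a": "beta", "alt": "alpha"}
  audit := null (missing; optional => null)
  archived := false
  latitude := 10.0
  height := null (missing; optional => null)
  => decoded: {"status": "CLOSED", "tags": {"a": "beta", "alt": "alpha"}, "audit": null, "archived": false, "latitude": 10.0, "height": null}
checking off the Invoice differences that do not matter here:
  field tags in record Invoice: tag 6 changed to 25 -> no rule fires on it in Invoice's dialect; the asked verdict holds
  renamed field retries to zip in record Money (alias retries declared on the renamed field) -> affects forward compatibility only, which is not asked
  field age in record Money: tag 1 changed to 8 -> no rule fires on it in Invoice's dialect; the asked verdict holds

backward: BREAKING [(audit.duration, R3), (audit.primary, R1)]; decoded: {"status": "CLOSED", "tags": {"a": "beta", "alt": "alpha"}, "audit": null, "archived": false, "latitude": 10.0, "height": null}
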